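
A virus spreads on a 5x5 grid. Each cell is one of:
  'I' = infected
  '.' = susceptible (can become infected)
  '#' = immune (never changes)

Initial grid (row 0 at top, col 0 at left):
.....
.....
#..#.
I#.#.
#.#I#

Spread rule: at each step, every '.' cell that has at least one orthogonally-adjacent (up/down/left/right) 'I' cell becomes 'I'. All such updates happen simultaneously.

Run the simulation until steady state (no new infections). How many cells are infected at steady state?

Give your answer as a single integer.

Answer: 2

Derivation:
Step 0 (initial): 2 infected
Step 1: +0 new -> 2 infected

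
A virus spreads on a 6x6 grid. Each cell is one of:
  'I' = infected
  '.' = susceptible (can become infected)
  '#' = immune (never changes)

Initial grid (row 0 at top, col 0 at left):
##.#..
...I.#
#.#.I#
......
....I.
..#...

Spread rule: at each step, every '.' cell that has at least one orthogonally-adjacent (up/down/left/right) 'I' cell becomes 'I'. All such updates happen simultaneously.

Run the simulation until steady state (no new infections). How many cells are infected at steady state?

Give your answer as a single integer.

Answer: 28

Derivation:
Step 0 (initial): 3 infected
Step 1: +7 new -> 10 infected
Step 2: +8 new -> 18 infected
Step 3: +5 new -> 23 infected
Step 4: +3 new -> 26 infected
Step 5: +2 new -> 28 infected
Step 6: +0 new -> 28 infected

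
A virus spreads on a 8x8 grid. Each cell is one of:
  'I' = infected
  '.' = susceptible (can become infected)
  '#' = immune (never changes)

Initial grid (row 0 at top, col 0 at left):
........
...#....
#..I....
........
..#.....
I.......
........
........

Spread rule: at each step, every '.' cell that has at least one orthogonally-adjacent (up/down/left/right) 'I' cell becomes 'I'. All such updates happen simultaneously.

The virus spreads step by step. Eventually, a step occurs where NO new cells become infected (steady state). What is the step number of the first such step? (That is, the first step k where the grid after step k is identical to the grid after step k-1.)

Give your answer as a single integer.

Step 0 (initial): 2 infected
Step 1: +6 new -> 8 infected
Step 2: +12 new -> 20 infected
Step 3: +11 new -> 31 infected
Step 4: +11 new -> 42 infected
Step 5: +8 new -> 50 infected
Step 6: +5 new -> 55 infected
Step 7: +3 new -> 58 infected
Step 8: +2 new -> 60 infected
Step 9: +1 new -> 61 infected
Step 10: +0 new -> 61 infected

Answer: 10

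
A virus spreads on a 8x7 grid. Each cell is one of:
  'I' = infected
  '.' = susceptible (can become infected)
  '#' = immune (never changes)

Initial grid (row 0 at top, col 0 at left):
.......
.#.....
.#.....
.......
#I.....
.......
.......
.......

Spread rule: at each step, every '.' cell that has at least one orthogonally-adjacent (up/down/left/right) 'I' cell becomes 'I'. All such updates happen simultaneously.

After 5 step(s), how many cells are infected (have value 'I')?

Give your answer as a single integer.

Answer: 36

Derivation:
Step 0 (initial): 1 infected
Step 1: +3 new -> 4 infected
Step 2: +6 new -> 10 infected
Step 3: +8 new -> 18 infected
Step 4: +9 new -> 27 infected
Step 5: +9 new -> 36 infected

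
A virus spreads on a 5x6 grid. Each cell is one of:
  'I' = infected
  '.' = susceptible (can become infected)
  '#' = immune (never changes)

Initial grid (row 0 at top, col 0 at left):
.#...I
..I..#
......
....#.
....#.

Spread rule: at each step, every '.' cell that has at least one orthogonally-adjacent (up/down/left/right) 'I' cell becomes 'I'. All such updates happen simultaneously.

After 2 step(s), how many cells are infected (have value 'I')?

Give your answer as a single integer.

Step 0 (initial): 2 infected
Step 1: +5 new -> 7 infected
Step 2: +6 new -> 13 infected

Answer: 13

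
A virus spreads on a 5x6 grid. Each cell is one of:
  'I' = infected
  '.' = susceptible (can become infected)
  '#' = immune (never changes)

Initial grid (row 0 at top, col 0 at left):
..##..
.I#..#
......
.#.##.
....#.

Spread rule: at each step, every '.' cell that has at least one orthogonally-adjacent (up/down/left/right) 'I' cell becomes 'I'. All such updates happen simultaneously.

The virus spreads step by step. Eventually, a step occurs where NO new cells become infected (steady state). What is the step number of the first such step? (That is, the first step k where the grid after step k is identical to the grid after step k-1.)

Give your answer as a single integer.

Answer: 8

Derivation:
Step 0 (initial): 1 infected
Step 1: +3 new -> 4 infected
Step 2: +3 new -> 7 infected
Step 3: +3 new -> 10 infected
Step 4: +4 new -> 14 infected
Step 5: +4 new -> 18 infected
Step 6: +2 new -> 20 infected
Step 7: +2 new -> 22 infected
Step 8: +0 new -> 22 infected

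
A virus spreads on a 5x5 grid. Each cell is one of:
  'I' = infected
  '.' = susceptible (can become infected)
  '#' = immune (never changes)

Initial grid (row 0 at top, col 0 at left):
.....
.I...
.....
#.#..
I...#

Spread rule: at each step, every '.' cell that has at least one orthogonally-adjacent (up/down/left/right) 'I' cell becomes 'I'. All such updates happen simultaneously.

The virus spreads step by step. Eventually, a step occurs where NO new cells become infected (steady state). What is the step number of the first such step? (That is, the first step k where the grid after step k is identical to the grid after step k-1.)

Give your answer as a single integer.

Step 0 (initial): 2 infected
Step 1: +5 new -> 7 infected
Step 2: +7 new -> 14 infected
Step 3: +4 new -> 18 infected
Step 4: +3 new -> 21 infected
Step 5: +1 new -> 22 infected
Step 6: +0 new -> 22 infected

Answer: 6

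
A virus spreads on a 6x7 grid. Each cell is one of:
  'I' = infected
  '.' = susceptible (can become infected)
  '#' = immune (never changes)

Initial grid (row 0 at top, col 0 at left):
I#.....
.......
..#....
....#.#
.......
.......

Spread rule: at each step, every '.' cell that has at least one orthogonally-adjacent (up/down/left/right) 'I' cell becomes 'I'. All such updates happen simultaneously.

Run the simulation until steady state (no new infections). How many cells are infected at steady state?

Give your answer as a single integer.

Step 0 (initial): 1 infected
Step 1: +1 new -> 2 infected
Step 2: +2 new -> 4 infected
Step 3: +3 new -> 7 infected
Step 4: +4 new -> 11 infected
Step 5: +6 new -> 17 infected
Step 6: +6 new -> 23 infected
Step 7: +5 new -> 28 infected
Step 8: +5 new -> 33 infected
Step 9: +2 new -> 35 infected
Step 10: +2 new -> 37 infected
Step 11: +1 new -> 38 infected
Step 12: +0 new -> 38 infected

Answer: 38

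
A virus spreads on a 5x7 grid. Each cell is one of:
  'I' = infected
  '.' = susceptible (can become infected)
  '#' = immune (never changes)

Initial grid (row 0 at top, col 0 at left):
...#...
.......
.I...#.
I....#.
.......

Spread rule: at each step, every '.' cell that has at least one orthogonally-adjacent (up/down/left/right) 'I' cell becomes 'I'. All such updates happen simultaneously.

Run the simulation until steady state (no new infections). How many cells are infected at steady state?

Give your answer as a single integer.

Answer: 32

Derivation:
Step 0 (initial): 2 infected
Step 1: +5 new -> 7 infected
Step 2: +6 new -> 13 infected
Step 3: +6 new -> 19 infected
Step 4: +3 new -> 22 infected
Step 5: +3 new -> 25 infected
Step 6: +3 new -> 28 infected
Step 7: +3 new -> 31 infected
Step 8: +1 new -> 32 infected
Step 9: +0 new -> 32 infected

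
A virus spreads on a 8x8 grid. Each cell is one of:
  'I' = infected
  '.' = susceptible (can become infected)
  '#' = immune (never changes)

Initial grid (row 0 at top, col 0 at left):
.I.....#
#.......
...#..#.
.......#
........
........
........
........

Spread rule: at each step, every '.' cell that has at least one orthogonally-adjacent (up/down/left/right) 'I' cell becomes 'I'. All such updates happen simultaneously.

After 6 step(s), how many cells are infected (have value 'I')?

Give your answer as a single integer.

Answer: 31

Derivation:
Step 0 (initial): 1 infected
Step 1: +3 new -> 4 infected
Step 2: +3 new -> 7 infected
Step 3: +5 new -> 12 infected
Step 4: +5 new -> 17 infected
Step 5: +7 new -> 24 infected
Step 6: +7 new -> 31 infected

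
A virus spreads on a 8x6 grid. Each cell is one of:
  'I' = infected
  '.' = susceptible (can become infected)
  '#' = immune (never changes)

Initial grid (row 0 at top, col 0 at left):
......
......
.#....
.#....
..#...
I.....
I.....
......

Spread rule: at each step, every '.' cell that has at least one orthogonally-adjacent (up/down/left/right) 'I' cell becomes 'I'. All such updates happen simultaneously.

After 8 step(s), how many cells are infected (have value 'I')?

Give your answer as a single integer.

Step 0 (initial): 2 infected
Step 1: +4 new -> 6 infected
Step 2: +5 new -> 11 infected
Step 3: +4 new -> 15 infected
Step 4: +5 new -> 20 infected
Step 5: +7 new -> 27 infected
Step 6: +7 new -> 34 infected
Step 7: +5 new -> 39 infected
Step 8: +3 new -> 42 infected

Answer: 42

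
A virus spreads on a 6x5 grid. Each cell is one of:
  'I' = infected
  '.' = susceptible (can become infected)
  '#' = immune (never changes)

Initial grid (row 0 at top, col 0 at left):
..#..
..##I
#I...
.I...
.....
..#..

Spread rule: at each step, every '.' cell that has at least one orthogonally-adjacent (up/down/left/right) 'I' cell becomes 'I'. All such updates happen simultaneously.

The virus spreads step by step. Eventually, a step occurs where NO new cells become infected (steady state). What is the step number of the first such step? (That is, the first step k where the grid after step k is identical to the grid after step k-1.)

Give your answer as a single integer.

Step 0 (initial): 3 infected
Step 1: +7 new -> 10 infected
Step 2: +9 new -> 19 infected
Step 3: +4 new -> 23 infected
Step 4: +2 new -> 25 infected
Step 5: +0 new -> 25 infected

Answer: 5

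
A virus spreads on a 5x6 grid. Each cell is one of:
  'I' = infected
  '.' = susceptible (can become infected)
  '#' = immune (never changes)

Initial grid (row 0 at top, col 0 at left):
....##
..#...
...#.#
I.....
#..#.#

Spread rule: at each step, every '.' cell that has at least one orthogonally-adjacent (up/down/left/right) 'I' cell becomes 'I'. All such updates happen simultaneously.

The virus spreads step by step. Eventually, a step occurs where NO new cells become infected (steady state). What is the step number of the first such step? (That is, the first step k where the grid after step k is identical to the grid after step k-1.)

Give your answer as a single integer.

Step 0 (initial): 1 infected
Step 1: +2 new -> 3 infected
Step 2: +4 new -> 7 infected
Step 3: +5 new -> 12 infected
Step 4: +2 new -> 14 infected
Step 5: +4 new -> 18 infected
Step 6: +2 new -> 20 infected
Step 7: +2 new -> 22 infected
Step 8: +0 new -> 22 infected

Answer: 8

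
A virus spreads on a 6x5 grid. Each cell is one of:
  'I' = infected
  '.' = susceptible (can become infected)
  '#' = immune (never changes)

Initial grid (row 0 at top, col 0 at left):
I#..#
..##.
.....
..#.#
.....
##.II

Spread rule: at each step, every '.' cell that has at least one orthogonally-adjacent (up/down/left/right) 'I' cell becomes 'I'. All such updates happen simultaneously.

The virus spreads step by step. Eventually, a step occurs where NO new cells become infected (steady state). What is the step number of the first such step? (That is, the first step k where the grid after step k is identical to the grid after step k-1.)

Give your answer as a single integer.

Step 0 (initial): 3 infected
Step 1: +4 new -> 7 infected
Step 2: +4 new -> 11 infected
Step 3: +4 new -> 15 infected
Step 4: +4 new -> 19 infected
Step 5: +1 new -> 20 infected
Step 6: +0 new -> 20 infected

Answer: 6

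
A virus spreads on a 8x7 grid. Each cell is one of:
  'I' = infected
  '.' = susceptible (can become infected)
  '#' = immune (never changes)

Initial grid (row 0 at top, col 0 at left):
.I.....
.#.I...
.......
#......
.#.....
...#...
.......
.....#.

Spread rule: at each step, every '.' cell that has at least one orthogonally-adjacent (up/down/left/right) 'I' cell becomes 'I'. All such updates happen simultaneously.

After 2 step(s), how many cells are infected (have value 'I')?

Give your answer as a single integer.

Answer: 14

Derivation:
Step 0 (initial): 2 infected
Step 1: +6 new -> 8 infected
Step 2: +6 new -> 14 infected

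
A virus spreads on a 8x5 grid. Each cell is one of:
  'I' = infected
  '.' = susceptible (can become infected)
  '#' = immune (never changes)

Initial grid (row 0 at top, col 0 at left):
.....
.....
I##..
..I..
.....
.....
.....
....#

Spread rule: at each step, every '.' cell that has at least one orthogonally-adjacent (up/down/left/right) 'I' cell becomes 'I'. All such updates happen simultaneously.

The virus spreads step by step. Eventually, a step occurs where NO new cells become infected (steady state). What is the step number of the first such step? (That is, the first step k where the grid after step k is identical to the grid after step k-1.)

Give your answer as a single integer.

Answer: 6

Derivation:
Step 0 (initial): 2 infected
Step 1: +5 new -> 7 infected
Step 2: +8 new -> 15 infected
Step 3: +9 new -> 24 infected
Step 4: +8 new -> 32 infected
Step 5: +5 new -> 37 infected
Step 6: +0 new -> 37 infected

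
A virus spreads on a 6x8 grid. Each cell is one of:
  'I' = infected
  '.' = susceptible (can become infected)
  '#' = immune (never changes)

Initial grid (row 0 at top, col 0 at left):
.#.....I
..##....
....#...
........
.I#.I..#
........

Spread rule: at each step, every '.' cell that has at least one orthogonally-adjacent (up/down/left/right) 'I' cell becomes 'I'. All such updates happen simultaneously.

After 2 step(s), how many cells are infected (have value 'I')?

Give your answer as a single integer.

Answer: 25

Derivation:
Step 0 (initial): 3 infected
Step 1: +9 new -> 12 infected
Step 2: +13 new -> 25 infected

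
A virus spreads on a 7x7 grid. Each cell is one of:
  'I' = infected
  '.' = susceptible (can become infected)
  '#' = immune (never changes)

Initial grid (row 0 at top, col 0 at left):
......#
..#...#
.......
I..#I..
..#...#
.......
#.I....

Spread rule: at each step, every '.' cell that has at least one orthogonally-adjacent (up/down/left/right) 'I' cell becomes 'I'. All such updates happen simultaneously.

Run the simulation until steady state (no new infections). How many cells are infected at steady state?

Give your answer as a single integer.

Step 0 (initial): 3 infected
Step 1: +9 new -> 12 infected
Step 2: +15 new -> 27 infected
Step 3: +9 new -> 36 infected
Step 4: +5 new -> 41 infected
Step 5: +1 new -> 42 infected
Step 6: +0 new -> 42 infected

Answer: 42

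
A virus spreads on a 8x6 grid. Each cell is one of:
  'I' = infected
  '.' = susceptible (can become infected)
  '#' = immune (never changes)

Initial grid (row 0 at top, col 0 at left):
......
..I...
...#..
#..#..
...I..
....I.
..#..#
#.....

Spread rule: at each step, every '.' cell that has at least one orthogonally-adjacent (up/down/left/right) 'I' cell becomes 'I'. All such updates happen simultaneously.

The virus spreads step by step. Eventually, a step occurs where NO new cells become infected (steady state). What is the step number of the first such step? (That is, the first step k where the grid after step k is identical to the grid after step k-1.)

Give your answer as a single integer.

Answer: 6

Derivation:
Step 0 (initial): 3 infected
Step 1: +9 new -> 12 infected
Step 2: +12 new -> 24 infected
Step 3: +11 new -> 35 infected
Step 4: +5 new -> 40 infected
Step 5: +2 new -> 42 infected
Step 6: +0 new -> 42 infected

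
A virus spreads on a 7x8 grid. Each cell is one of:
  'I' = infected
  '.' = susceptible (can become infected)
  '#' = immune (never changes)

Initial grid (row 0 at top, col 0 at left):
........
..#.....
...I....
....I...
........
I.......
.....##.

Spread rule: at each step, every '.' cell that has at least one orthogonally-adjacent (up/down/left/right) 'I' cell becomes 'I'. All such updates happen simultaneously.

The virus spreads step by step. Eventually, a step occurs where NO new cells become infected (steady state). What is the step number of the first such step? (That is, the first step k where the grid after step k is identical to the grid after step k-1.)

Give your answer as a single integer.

Step 0 (initial): 3 infected
Step 1: +9 new -> 12 infected
Step 2: +13 new -> 25 infected
Step 3: +14 new -> 39 infected
Step 4: +8 new -> 47 infected
Step 5: +4 new -> 51 infected
Step 6: +2 new -> 53 infected
Step 7: +0 new -> 53 infected

Answer: 7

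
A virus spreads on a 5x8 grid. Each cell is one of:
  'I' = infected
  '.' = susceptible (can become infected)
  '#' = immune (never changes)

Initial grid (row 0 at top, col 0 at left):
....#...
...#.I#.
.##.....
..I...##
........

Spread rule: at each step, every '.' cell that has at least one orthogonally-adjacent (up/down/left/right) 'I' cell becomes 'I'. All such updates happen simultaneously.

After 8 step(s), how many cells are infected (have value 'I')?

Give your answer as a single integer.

Step 0 (initial): 2 infected
Step 1: +6 new -> 8 infected
Step 2: +9 new -> 17 infected
Step 3: +6 new -> 23 infected
Step 4: +3 new -> 26 infected
Step 5: +3 new -> 29 infected
Step 6: +2 new -> 31 infected
Step 7: +1 new -> 32 infected
Step 8: +1 new -> 33 infected

Answer: 33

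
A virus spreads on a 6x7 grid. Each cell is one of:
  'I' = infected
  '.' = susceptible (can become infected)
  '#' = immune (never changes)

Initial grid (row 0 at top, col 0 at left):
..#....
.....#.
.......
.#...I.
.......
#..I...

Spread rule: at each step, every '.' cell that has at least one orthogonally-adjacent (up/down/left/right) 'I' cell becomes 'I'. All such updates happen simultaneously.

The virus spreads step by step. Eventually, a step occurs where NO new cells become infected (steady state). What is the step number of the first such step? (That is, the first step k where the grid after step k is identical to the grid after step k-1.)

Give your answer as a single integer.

Step 0 (initial): 2 infected
Step 1: +7 new -> 9 infected
Step 2: +8 new -> 17 infected
Step 3: +6 new -> 23 infected
Step 4: +5 new -> 28 infected
Step 5: +5 new -> 33 infected
Step 6: +2 new -> 35 infected
Step 7: +2 new -> 37 infected
Step 8: +1 new -> 38 infected
Step 9: +0 new -> 38 infected

Answer: 9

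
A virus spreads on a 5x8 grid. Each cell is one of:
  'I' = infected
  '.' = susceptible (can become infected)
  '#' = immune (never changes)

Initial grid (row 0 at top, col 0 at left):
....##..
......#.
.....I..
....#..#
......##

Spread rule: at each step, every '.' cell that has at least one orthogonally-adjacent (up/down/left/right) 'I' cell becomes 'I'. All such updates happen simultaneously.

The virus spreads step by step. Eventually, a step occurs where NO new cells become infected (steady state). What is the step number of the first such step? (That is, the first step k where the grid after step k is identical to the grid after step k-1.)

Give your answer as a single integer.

Step 0 (initial): 1 infected
Step 1: +4 new -> 5 infected
Step 2: +5 new -> 10 infected
Step 3: +5 new -> 15 infected
Step 4: +6 new -> 21 infected
Step 5: +6 new -> 27 infected
Step 6: +4 new -> 31 infected
Step 7: +2 new -> 33 infected
Step 8: +0 new -> 33 infected

Answer: 8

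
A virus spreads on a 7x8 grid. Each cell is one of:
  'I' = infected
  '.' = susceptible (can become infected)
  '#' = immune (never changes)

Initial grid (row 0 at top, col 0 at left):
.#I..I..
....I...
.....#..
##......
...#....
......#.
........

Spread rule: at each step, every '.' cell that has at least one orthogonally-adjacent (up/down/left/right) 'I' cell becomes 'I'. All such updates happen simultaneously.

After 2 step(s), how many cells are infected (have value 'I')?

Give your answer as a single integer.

Answer: 16

Derivation:
Step 0 (initial): 3 infected
Step 1: +7 new -> 10 infected
Step 2: +6 new -> 16 infected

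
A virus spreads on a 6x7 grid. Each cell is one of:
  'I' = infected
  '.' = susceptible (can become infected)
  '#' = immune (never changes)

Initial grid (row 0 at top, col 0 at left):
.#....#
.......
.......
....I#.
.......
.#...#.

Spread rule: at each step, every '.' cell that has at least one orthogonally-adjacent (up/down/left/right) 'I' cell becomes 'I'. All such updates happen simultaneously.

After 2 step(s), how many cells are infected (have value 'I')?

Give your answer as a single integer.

Answer: 11

Derivation:
Step 0 (initial): 1 infected
Step 1: +3 new -> 4 infected
Step 2: +7 new -> 11 infected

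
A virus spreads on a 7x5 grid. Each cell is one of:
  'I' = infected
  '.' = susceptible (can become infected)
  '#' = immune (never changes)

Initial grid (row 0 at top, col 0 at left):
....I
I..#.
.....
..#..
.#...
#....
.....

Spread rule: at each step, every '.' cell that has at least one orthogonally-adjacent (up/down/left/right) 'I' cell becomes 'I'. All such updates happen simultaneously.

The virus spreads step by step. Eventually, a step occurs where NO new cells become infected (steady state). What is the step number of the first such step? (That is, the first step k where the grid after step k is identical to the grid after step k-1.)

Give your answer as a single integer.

Step 0 (initial): 2 infected
Step 1: +5 new -> 7 infected
Step 2: +6 new -> 13 infected
Step 3: +5 new -> 18 infected
Step 4: +2 new -> 20 infected
Step 5: +2 new -> 22 infected
Step 6: +3 new -> 25 infected
Step 7: +2 new -> 27 infected
Step 8: +2 new -> 29 infected
Step 9: +1 new -> 30 infected
Step 10: +1 new -> 31 infected
Step 11: +0 new -> 31 infected

Answer: 11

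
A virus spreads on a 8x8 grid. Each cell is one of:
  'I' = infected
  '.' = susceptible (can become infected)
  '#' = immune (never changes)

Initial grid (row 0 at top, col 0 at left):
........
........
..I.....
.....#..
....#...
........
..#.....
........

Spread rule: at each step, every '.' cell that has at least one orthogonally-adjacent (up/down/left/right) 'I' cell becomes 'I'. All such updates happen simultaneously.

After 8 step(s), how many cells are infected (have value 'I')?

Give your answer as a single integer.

Step 0 (initial): 1 infected
Step 1: +4 new -> 5 infected
Step 2: +8 new -> 13 infected
Step 3: +10 new -> 23 infected
Step 4: +7 new -> 30 infected
Step 5: +8 new -> 38 infected
Step 6: +9 new -> 47 infected
Step 7: +8 new -> 55 infected
Step 8: +3 new -> 58 infected

Answer: 58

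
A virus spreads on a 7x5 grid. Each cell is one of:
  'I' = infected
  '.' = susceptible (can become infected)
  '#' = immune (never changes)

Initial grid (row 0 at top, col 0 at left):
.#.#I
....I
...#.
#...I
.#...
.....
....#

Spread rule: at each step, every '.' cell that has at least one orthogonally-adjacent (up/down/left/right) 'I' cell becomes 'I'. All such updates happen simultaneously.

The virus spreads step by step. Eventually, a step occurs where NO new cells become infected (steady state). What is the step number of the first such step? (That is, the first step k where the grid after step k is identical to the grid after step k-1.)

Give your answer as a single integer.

Answer: 8

Derivation:
Step 0 (initial): 3 infected
Step 1: +4 new -> 7 infected
Step 2: +4 new -> 11 infected
Step 3: +6 new -> 17 infected
Step 4: +4 new -> 21 infected
Step 5: +4 new -> 25 infected
Step 6: +2 new -> 27 infected
Step 7: +2 new -> 29 infected
Step 8: +0 new -> 29 infected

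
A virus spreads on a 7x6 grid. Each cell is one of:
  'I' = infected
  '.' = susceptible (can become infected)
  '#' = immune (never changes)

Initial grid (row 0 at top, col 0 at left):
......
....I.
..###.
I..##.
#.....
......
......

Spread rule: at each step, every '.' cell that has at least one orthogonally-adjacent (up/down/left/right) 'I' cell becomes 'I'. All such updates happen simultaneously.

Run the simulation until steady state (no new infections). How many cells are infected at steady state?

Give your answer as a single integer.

Step 0 (initial): 2 infected
Step 1: +5 new -> 7 infected
Step 2: +8 new -> 15 infected
Step 3: +6 new -> 21 infected
Step 4: +6 new -> 27 infected
Step 5: +5 new -> 32 infected
Step 6: +3 new -> 35 infected
Step 7: +1 new -> 36 infected
Step 8: +0 new -> 36 infected

Answer: 36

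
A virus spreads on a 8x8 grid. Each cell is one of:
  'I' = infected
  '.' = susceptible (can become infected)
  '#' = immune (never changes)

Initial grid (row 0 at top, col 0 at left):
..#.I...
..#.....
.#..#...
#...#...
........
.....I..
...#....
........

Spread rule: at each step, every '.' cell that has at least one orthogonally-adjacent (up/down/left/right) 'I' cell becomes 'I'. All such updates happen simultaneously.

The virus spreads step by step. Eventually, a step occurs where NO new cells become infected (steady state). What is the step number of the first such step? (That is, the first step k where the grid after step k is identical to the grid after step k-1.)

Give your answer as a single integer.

Step 0 (initial): 2 infected
Step 1: +7 new -> 9 infected
Step 2: +11 new -> 20 infected
Step 3: +11 new -> 31 infected
Step 4: +10 new -> 41 infected
Step 5: +6 new -> 47 infected
Step 6: +4 new -> 51 infected
Step 7: +1 new -> 52 infected
Step 8: +0 new -> 52 infected

Answer: 8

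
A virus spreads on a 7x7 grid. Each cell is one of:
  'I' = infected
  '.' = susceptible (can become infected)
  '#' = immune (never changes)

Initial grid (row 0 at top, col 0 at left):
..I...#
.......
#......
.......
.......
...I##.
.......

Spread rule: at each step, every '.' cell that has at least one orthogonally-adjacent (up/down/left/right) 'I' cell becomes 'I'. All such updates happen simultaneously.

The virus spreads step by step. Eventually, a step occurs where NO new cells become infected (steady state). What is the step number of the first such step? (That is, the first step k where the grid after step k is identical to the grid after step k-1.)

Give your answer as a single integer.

Answer: 7

Derivation:
Step 0 (initial): 2 infected
Step 1: +6 new -> 8 infected
Step 2: +11 new -> 19 infected
Step 3: +12 new -> 31 infected
Step 4: +8 new -> 39 infected
Step 5: +5 new -> 44 infected
Step 6: +1 new -> 45 infected
Step 7: +0 new -> 45 infected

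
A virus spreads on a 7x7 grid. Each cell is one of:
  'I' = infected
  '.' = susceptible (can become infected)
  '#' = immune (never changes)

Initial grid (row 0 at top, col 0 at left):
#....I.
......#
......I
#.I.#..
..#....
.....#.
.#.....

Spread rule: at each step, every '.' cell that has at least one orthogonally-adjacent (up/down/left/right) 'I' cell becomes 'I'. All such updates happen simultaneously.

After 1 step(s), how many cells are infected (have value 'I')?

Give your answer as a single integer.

Step 0 (initial): 3 infected
Step 1: +8 new -> 11 infected

Answer: 11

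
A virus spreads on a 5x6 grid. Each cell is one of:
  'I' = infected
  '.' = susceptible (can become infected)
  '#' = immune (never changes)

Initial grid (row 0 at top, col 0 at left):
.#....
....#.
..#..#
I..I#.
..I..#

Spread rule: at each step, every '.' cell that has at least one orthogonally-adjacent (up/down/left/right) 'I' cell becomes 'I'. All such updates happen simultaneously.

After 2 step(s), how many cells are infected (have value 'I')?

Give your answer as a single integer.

Answer: 15

Derivation:
Step 0 (initial): 3 infected
Step 1: +7 new -> 10 infected
Step 2: +5 new -> 15 infected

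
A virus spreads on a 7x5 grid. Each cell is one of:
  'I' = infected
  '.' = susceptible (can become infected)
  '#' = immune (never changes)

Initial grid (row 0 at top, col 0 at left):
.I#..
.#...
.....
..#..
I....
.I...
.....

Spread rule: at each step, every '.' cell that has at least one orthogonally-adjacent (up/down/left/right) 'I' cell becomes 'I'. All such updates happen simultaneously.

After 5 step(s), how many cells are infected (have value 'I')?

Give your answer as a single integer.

Step 0 (initial): 3 infected
Step 1: +6 new -> 9 infected
Step 2: +7 new -> 16 infected
Step 3: +4 new -> 20 infected
Step 4: +4 new -> 24 infected
Step 5: +3 new -> 27 infected

Answer: 27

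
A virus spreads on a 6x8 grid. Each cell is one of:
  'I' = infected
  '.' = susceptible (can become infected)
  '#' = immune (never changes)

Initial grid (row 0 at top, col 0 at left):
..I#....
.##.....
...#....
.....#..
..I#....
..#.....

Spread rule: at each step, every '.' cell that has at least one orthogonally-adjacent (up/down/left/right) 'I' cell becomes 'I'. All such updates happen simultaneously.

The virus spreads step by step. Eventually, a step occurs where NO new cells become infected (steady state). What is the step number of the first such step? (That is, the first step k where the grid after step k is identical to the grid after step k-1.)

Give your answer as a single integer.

Step 0 (initial): 2 infected
Step 1: +3 new -> 5 infected
Step 2: +6 new -> 11 infected
Step 3: +5 new -> 16 infected
Step 4: +3 new -> 19 infected
Step 5: +4 new -> 23 infected
Step 6: +7 new -> 30 infected
Step 7: +6 new -> 36 infected
Step 8: +4 new -> 40 infected
Step 9: +1 new -> 41 infected
Step 10: +0 new -> 41 infected

Answer: 10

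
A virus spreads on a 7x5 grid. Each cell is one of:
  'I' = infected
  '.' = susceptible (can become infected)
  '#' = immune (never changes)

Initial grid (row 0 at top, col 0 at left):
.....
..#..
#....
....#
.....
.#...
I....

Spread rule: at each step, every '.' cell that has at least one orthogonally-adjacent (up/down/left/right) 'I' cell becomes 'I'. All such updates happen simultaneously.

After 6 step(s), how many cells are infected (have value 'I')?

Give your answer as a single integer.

Step 0 (initial): 1 infected
Step 1: +2 new -> 3 infected
Step 2: +2 new -> 5 infected
Step 3: +4 new -> 9 infected
Step 4: +4 new -> 13 infected
Step 5: +4 new -> 17 infected
Step 6: +4 new -> 21 infected

Answer: 21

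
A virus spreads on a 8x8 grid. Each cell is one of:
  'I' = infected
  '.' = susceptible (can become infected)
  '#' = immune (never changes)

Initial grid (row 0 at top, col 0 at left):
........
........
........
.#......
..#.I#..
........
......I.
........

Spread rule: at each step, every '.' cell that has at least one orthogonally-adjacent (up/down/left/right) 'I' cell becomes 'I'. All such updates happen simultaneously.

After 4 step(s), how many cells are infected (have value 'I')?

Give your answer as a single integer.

Answer: 37

Derivation:
Step 0 (initial): 2 infected
Step 1: +7 new -> 9 infected
Step 2: +10 new -> 19 infected
Step 3: +9 new -> 28 infected
Step 4: +9 new -> 37 infected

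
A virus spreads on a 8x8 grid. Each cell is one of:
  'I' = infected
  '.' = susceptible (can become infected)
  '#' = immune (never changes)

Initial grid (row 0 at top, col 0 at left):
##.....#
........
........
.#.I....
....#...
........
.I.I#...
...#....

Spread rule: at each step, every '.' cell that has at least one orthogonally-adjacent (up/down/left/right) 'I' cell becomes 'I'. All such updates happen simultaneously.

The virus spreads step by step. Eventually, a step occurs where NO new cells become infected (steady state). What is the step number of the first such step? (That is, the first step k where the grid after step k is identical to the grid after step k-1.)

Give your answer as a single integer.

Answer: 8

Derivation:
Step 0 (initial): 3 infected
Step 1: +9 new -> 12 infected
Step 2: +11 new -> 23 infected
Step 3: +9 new -> 32 infected
Step 4: +11 new -> 43 infected
Step 5: +8 new -> 51 infected
Step 6: +5 new -> 56 infected
Step 7: +1 new -> 57 infected
Step 8: +0 new -> 57 infected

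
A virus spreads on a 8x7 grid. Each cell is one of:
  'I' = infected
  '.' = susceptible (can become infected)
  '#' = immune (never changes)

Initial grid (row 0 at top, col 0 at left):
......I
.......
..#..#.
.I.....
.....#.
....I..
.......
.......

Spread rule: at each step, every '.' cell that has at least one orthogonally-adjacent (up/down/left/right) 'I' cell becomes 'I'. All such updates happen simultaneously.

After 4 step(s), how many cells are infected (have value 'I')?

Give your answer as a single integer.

Step 0 (initial): 3 infected
Step 1: +10 new -> 13 infected
Step 2: +16 new -> 29 infected
Step 3: +16 new -> 45 infected
Step 4: +7 new -> 52 infected

Answer: 52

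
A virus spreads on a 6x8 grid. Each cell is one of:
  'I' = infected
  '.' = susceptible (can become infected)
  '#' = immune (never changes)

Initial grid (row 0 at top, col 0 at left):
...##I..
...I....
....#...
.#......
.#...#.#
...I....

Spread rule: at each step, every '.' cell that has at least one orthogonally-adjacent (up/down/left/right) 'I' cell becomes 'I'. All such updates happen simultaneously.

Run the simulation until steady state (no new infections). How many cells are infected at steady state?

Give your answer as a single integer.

Answer: 41

Derivation:
Step 0 (initial): 3 infected
Step 1: +8 new -> 11 infected
Step 2: +11 new -> 22 infected
Step 3: +10 new -> 32 infected
Step 4: +7 new -> 39 infected
Step 5: +2 new -> 41 infected
Step 6: +0 new -> 41 infected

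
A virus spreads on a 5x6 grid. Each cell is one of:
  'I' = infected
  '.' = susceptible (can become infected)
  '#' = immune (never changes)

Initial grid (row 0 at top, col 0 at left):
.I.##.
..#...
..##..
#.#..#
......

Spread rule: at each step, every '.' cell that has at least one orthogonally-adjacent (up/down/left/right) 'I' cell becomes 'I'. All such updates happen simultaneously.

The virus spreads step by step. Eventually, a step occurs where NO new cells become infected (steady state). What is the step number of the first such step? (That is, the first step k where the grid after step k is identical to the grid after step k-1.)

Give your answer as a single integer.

Step 0 (initial): 1 infected
Step 1: +3 new -> 4 infected
Step 2: +2 new -> 6 infected
Step 3: +2 new -> 8 infected
Step 4: +1 new -> 9 infected
Step 5: +2 new -> 11 infected
Step 6: +1 new -> 12 infected
Step 7: +2 new -> 14 infected
Step 8: +2 new -> 16 infected
Step 9: +1 new -> 17 infected
Step 10: +2 new -> 19 infected
Step 11: +2 new -> 21 infected
Step 12: +1 new -> 22 infected
Step 13: +0 new -> 22 infected

Answer: 13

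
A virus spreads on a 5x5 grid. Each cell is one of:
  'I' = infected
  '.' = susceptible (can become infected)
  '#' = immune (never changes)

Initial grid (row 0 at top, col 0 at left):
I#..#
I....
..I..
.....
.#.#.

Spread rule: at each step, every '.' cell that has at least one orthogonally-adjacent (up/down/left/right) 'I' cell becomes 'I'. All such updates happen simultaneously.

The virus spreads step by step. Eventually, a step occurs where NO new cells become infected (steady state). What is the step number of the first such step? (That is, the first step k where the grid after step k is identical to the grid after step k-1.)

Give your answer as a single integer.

Step 0 (initial): 3 infected
Step 1: +6 new -> 9 infected
Step 2: +7 new -> 16 infected
Step 3: +4 new -> 20 infected
Step 4: +1 new -> 21 infected
Step 5: +0 new -> 21 infected

Answer: 5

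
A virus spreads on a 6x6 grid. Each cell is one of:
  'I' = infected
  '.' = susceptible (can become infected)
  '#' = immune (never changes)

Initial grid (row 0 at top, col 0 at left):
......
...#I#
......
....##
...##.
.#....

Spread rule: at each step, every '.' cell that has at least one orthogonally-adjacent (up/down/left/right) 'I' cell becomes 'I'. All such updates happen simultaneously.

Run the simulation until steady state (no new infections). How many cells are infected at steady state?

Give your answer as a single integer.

Step 0 (initial): 1 infected
Step 1: +2 new -> 3 infected
Step 2: +4 new -> 7 infected
Step 3: +3 new -> 10 infected
Step 4: +4 new -> 14 infected
Step 5: +5 new -> 19 infected
Step 6: +4 new -> 23 infected
Step 7: +2 new -> 25 infected
Step 8: +2 new -> 27 infected
Step 9: +1 new -> 28 infected
Step 10: +1 new -> 29 infected
Step 11: +0 new -> 29 infected

Answer: 29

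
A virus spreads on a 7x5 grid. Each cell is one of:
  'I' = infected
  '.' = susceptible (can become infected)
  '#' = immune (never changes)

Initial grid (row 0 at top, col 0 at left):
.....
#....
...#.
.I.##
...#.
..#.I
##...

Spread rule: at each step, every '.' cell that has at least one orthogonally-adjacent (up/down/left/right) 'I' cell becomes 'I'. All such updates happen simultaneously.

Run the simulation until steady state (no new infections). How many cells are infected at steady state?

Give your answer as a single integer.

Step 0 (initial): 2 infected
Step 1: +7 new -> 9 infected
Step 2: +7 new -> 16 infected
Step 3: +4 new -> 20 infected
Step 4: +3 new -> 23 infected
Step 5: +2 new -> 25 infected
Step 6: +2 new -> 27 infected
Step 7: +0 new -> 27 infected

Answer: 27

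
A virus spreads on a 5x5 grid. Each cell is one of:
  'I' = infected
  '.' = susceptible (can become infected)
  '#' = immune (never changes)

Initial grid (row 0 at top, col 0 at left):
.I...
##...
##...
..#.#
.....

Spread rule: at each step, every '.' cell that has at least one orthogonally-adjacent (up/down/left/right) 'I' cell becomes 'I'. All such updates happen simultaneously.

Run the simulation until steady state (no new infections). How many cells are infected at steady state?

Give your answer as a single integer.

Step 0 (initial): 1 infected
Step 1: +2 new -> 3 infected
Step 2: +2 new -> 5 infected
Step 3: +3 new -> 8 infected
Step 4: +2 new -> 10 infected
Step 5: +2 new -> 12 infected
Step 6: +1 new -> 13 infected
Step 7: +2 new -> 15 infected
Step 8: +1 new -> 16 infected
Step 9: +2 new -> 18 infected
Step 10: +1 new -> 19 infected
Step 11: +0 new -> 19 infected

Answer: 19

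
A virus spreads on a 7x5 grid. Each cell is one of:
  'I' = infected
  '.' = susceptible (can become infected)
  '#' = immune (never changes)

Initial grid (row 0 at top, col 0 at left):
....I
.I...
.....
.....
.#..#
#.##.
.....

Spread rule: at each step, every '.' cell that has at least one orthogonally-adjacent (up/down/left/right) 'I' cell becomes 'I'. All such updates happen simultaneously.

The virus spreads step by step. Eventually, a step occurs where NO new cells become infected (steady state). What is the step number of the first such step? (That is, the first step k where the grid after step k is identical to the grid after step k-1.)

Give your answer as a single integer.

Answer: 6

Derivation:
Step 0 (initial): 2 infected
Step 1: +6 new -> 8 infected
Step 2: +7 new -> 15 infected
Step 3: +4 new -> 19 infected
Step 4: +3 new -> 22 infected
Step 5: +1 new -> 23 infected
Step 6: +0 new -> 23 infected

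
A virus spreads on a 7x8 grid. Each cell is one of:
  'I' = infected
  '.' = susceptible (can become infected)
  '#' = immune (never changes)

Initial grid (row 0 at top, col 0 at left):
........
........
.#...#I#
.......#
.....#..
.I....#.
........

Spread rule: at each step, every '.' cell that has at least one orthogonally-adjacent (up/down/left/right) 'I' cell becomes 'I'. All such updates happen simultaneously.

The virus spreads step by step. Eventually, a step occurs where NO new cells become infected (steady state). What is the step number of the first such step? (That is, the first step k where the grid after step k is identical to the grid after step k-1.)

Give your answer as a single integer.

Step 0 (initial): 2 infected
Step 1: +6 new -> 8 infected
Step 2: +11 new -> 19 infected
Step 3: +10 new -> 29 infected
Step 4: +10 new -> 39 infected
Step 5: +6 new -> 45 infected
Step 6: +4 new -> 49 infected
Step 7: +1 new -> 50 infected
Step 8: +0 new -> 50 infected

Answer: 8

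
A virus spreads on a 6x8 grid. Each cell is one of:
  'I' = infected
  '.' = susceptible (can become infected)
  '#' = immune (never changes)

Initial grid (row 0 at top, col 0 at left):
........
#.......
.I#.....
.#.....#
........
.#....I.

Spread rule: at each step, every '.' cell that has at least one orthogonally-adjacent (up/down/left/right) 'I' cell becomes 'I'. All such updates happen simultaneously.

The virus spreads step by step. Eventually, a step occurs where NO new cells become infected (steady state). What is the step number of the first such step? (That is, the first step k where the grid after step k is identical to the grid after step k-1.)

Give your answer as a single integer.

Answer: 7

Derivation:
Step 0 (initial): 2 infected
Step 1: +5 new -> 7 infected
Step 2: +7 new -> 14 infected
Step 3: +8 new -> 22 infected
Step 4: +11 new -> 33 infected
Step 5: +7 new -> 40 infected
Step 6: +3 new -> 43 infected
Step 7: +0 new -> 43 infected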